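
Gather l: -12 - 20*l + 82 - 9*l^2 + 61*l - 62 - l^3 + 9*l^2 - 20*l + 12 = -l^3 + 21*l + 20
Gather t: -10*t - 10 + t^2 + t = t^2 - 9*t - 10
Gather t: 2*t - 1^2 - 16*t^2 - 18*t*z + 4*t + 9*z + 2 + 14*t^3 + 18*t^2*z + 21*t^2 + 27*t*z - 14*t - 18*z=14*t^3 + t^2*(18*z + 5) + t*(9*z - 8) - 9*z + 1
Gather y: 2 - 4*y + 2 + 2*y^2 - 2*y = 2*y^2 - 6*y + 4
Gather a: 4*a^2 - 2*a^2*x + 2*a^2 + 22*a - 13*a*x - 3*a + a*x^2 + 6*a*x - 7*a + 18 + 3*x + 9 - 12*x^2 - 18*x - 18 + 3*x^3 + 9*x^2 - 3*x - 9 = a^2*(6 - 2*x) + a*(x^2 - 7*x + 12) + 3*x^3 - 3*x^2 - 18*x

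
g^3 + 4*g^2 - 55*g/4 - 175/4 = (g - 7/2)*(g + 5/2)*(g + 5)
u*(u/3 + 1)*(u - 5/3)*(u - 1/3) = u^4/3 + u^3/3 - 49*u^2/27 + 5*u/9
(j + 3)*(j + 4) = j^2 + 7*j + 12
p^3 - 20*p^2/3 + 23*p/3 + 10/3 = (p - 5)*(p - 2)*(p + 1/3)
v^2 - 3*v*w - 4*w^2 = (v - 4*w)*(v + w)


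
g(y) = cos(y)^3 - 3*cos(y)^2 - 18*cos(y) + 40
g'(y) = -3*sin(y)*cos(y)^2 + 6*sin(y)*cos(y) + 18*sin(y)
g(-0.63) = 24.02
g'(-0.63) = -12.31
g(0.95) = 28.71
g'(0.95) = 16.65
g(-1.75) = 43.11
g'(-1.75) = -16.57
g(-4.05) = 49.70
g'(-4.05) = 10.39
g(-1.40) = 36.86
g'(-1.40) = -18.66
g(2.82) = 53.52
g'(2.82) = 3.04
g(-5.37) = 28.11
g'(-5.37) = 16.26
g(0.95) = 28.71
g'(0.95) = 16.65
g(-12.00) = 23.28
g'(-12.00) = 11.23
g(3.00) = 53.91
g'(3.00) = 1.29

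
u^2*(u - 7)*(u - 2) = u^4 - 9*u^3 + 14*u^2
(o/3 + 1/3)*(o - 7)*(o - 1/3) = o^3/3 - 19*o^2/9 - 5*o/3 + 7/9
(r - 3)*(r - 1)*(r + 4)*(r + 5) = r^4 + 5*r^3 - 13*r^2 - 53*r + 60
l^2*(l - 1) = l^3 - l^2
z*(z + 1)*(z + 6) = z^3 + 7*z^2 + 6*z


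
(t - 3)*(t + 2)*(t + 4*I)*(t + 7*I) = t^4 - t^3 + 11*I*t^3 - 34*t^2 - 11*I*t^2 + 28*t - 66*I*t + 168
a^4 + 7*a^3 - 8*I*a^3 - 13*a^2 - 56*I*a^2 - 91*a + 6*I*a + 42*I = (a + 7)*(a - 6*I)*(a - I)^2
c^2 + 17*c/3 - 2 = (c - 1/3)*(c + 6)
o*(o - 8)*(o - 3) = o^3 - 11*o^2 + 24*o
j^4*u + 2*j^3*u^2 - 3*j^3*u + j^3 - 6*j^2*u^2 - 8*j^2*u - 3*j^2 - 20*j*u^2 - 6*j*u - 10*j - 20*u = (j - 5)*(j + 2)*(j + 2*u)*(j*u + 1)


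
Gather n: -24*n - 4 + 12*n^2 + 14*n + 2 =12*n^2 - 10*n - 2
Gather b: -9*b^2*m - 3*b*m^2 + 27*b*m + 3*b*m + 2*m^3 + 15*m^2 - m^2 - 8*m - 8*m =-9*b^2*m + b*(-3*m^2 + 30*m) + 2*m^3 + 14*m^2 - 16*m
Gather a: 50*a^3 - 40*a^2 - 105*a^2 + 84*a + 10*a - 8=50*a^3 - 145*a^2 + 94*a - 8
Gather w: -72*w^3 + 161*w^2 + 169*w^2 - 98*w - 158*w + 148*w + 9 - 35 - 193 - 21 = -72*w^3 + 330*w^2 - 108*w - 240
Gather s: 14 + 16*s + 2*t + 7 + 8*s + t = 24*s + 3*t + 21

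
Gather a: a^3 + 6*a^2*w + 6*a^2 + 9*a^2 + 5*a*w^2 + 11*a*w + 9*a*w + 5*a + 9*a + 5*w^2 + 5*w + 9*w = a^3 + a^2*(6*w + 15) + a*(5*w^2 + 20*w + 14) + 5*w^2 + 14*w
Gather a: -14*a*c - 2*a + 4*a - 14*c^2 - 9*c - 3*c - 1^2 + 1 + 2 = a*(2 - 14*c) - 14*c^2 - 12*c + 2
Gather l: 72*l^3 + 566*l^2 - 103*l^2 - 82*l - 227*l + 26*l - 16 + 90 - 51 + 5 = 72*l^3 + 463*l^2 - 283*l + 28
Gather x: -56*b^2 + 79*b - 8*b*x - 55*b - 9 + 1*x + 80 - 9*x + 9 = -56*b^2 + 24*b + x*(-8*b - 8) + 80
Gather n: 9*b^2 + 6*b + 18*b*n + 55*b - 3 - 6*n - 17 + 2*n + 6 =9*b^2 + 61*b + n*(18*b - 4) - 14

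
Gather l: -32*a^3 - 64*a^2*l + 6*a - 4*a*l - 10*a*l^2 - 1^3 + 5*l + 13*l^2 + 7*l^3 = -32*a^3 + 6*a + 7*l^3 + l^2*(13 - 10*a) + l*(-64*a^2 - 4*a + 5) - 1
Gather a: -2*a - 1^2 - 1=-2*a - 2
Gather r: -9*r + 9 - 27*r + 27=36 - 36*r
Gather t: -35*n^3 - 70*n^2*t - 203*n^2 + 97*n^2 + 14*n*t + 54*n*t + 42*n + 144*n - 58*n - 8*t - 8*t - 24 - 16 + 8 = -35*n^3 - 106*n^2 + 128*n + t*(-70*n^2 + 68*n - 16) - 32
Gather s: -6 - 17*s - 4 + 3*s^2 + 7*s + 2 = 3*s^2 - 10*s - 8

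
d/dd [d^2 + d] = 2*d + 1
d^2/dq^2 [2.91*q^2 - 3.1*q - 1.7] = 5.82000000000000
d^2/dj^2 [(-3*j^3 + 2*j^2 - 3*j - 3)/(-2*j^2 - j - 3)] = 2*(j^3 + 99*j^2 + 45*j - 42)/(8*j^6 + 12*j^5 + 42*j^4 + 37*j^3 + 63*j^2 + 27*j + 27)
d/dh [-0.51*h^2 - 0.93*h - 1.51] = -1.02*h - 0.93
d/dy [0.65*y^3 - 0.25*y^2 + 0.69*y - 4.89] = 1.95*y^2 - 0.5*y + 0.69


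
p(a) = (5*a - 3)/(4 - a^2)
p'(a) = 2*a*(5*a - 3)/(4 - a^2)^2 + 5/(4 - a^2)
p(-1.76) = -13.08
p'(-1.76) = 56.55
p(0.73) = 0.19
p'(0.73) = 1.52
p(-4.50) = 1.57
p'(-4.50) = 0.56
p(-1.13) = -3.18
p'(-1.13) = 4.47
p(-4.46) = 1.59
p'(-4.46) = 0.58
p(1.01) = 0.69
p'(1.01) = 2.14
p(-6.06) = 1.02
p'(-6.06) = 0.22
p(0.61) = 0.01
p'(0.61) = 1.38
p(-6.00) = 1.03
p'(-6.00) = 0.23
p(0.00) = -0.75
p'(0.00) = 1.25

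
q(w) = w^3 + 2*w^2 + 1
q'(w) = 3*w^2 + 4*w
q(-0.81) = 1.78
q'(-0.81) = -1.27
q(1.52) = 9.13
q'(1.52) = 13.01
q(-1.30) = 2.18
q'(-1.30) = -0.13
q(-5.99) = -142.16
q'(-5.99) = 83.68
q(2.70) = 35.26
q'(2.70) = 32.67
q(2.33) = 24.51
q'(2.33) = 25.61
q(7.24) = 485.34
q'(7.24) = 186.21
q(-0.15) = 1.04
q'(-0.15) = -0.53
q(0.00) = 1.00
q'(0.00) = 0.00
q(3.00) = 46.00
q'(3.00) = 39.00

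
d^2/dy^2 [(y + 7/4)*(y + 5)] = 2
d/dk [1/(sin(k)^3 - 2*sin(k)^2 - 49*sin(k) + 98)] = (-3*sin(k)^2 + 4*sin(k) + 49)*cos(k)/(sin(k)^3 - 2*sin(k)^2 - 49*sin(k) + 98)^2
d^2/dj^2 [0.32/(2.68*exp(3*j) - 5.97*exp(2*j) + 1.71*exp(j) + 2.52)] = ((-7.7184*exp(2*j) + 7.6416*exp(j) - 0.5472)*(2.68*exp(3*j) - 5.97*exp(2*j) + 1.71*exp(j) + 2.52) + 0.32*(8.04*exp(2*j) - 11.94*exp(j) + 1.71)*(16.08*exp(2*j) - 23.88*exp(j) + 3.42)*exp(j))*exp(j)/(2.68*exp(3*j) - 5.97*exp(2*j) + 1.71*exp(j) + 2.52)^3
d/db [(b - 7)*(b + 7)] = 2*b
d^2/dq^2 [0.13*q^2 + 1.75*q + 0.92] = 0.260000000000000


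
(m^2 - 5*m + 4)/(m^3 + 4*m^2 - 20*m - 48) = (m - 1)/(m^2 + 8*m + 12)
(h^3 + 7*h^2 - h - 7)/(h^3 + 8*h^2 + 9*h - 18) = (h^2 + 8*h + 7)/(h^2 + 9*h + 18)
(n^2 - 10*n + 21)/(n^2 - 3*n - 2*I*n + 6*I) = (n - 7)/(n - 2*I)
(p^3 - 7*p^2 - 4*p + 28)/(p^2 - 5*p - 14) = p - 2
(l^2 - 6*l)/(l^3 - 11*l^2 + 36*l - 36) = l/(l^2 - 5*l + 6)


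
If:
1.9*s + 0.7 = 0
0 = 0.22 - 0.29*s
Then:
No Solution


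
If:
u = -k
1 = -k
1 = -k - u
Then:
No Solution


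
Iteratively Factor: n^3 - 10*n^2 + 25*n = (n - 5)*(n^2 - 5*n) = (n - 5)^2*(n)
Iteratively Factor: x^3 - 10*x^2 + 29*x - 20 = (x - 1)*(x^2 - 9*x + 20) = (x - 4)*(x - 1)*(x - 5)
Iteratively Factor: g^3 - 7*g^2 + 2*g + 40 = (g - 5)*(g^2 - 2*g - 8) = (g - 5)*(g + 2)*(g - 4)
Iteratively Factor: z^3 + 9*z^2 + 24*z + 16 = (z + 4)*(z^2 + 5*z + 4) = (z + 4)^2*(z + 1)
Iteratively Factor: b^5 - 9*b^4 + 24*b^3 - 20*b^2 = (b)*(b^4 - 9*b^3 + 24*b^2 - 20*b) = b*(b - 2)*(b^3 - 7*b^2 + 10*b) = b^2*(b - 2)*(b^2 - 7*b + 10) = b^2*(b - 2)^2*(b - 5)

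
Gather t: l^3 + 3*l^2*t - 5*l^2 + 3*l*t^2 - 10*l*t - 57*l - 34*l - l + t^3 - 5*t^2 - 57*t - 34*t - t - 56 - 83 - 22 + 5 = l^3 - 5*l^2 - 92*l + t^3 + t^2*(3*l - 5) + t*(3*l^2 - 10*l - 92) - 156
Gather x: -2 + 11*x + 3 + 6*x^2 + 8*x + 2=6*x^2 + 19*x + 3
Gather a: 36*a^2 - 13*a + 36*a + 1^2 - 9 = 36*a^2 + 23*a - 8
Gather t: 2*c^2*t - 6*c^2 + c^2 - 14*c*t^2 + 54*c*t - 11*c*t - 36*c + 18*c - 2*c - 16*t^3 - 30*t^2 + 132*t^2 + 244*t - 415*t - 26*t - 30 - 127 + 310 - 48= -5*c^2 - 20*c - 16*t^3 + t^2*(102 - 14*c) + t*(2*c^2 + 43*c - 197) + 105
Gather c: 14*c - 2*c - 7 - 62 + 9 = 12*c - 60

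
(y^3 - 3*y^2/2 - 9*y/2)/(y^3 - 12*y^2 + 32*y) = (2*y^2 - 3*y - 9)/(2*(y^2 - 12*y + 32))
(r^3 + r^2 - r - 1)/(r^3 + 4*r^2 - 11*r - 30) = (r^3 + r^2 - r - 1)/(r^3 + 4*r^2 - 11*r - 30)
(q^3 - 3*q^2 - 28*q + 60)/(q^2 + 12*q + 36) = (q^3 - 3*q^2 - 28*q + 60)/(q^2 + 12*q + 36)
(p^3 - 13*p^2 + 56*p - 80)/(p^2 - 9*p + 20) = p - 4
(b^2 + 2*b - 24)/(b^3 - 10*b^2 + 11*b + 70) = (b^2 + 2*b - 24)/(b^3 - 10*b^2 + 11*b + 70)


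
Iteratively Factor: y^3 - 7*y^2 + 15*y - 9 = (y - 1)*(y^2 - 6*y + 9) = (y - 3)*(y - 1)*(y - 3)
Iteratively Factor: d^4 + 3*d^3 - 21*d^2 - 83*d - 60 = (d + 4)*(d^3 - d^2 - 17*d - 15) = (d + 3)*(d + 4)*(d^2 - 4*d - 5) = (d - 5)*(d + 3)*(d + 4)*(d + 1)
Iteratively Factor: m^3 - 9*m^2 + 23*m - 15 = (m - 1)*(m^2 - 8*m + 15) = (m - 3)*(m - 1)*(m - 5)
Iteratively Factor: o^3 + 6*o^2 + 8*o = (o + 2)*(o^2 + 4*o) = o*(o + 2)*(o + 4)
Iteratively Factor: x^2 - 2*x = (x - 2)*(x)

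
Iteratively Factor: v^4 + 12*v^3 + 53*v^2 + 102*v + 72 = (v + 3)*(v^3 + 9*v^2 + 26*v + 24) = (v + 2)*(v + 3)*(v^2 + 7*v + 12) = (v + 2)*(v + 3)^2*(v + 4)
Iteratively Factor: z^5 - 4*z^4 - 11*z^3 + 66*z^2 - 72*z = (z + 4)*(z^4 - 8*z^3 + 21*z^2 - 18*z) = (z - 2)*(z + 4)*(z^3 - 6*z^2 + 9*z) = (z - 3)*(z - 2)*(z + 4)*(z^2 - 3*z) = (z - 3)^2*(z - 2)*(z + 4)*(z)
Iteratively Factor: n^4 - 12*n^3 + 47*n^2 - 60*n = (n - 3)*(n^3 - 9*n^2 + 20*n) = (n - 5)*(n - 3)*(n^2 - 4*n) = n*(n - 5)*(n - 3)*(n - 4)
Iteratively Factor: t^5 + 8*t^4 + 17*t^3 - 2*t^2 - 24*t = (t + 4)*(t^4 + 4*t^3 + t^2 - 6*t) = (t + 3)*(t + 4)*(t^3 + t^2 - 2*t) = (t + 2)*(t + 3)*(t + 4)*(t^2 - t) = t*(t + 2)*(t + 3)*(t + 4)*(t - 1)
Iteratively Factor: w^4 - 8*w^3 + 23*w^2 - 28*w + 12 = (w - 2)*(w^3 - 6*w^2 + 11*w - 6) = (w - 3)*(w - 2)*(w^2 - 3*w + 2) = (w - 3)*(w - 2)^2*(w - 1)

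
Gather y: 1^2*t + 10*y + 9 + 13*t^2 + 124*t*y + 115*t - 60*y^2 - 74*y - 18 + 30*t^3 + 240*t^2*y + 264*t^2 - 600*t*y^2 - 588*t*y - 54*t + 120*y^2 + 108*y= 30*t^3 + 277*t^2 + 62*t + y^2*(60 - 600*t) + y*(240*t^2 - 464*t + 44) - 9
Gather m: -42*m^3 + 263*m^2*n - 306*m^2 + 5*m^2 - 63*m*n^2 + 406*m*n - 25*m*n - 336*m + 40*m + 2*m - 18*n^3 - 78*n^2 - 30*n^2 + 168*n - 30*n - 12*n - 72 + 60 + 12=-42*m^3 + m^2*(263*n - 301) + m*(-63*n^2 + 381*n - 294) - 18*n^3 - 108*n^2 + 126*n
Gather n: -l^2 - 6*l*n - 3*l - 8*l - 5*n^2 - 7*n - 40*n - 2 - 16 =-l^2 - 11*l - 5*n^2 + n*(-6*l - 47) - 18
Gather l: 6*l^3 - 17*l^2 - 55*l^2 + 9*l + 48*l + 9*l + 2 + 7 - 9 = 6*l^3 - 72*l^2 + 66*l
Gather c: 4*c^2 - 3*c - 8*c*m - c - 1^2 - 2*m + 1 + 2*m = 4*c^2 + c*(-8*m - 4)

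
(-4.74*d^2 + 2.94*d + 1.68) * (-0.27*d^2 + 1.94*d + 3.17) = 1.2798*d^4 - 9.9894*d^3 - 9.7758*d^2 + 12.579*d + 5.3256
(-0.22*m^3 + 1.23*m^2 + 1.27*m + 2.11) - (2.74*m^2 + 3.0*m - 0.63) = -0.22*m^3 - 1.51*m^2 - 1.73*m + 2.74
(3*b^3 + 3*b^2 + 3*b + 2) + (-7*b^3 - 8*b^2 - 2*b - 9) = -4*b^3 - 5*b^2 + b - 7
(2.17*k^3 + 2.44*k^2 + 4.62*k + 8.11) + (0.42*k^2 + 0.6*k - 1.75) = 2.17*k^3 + 2.86*k^2 + 5.22*k + 6.36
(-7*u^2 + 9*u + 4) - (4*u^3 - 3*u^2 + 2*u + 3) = -4*u^3 - 4*u^2 + 7*u + 1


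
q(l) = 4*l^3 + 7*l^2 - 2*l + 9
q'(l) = 12*l^2 + 14*l - 2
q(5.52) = 884.04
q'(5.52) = 440.92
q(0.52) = 10.42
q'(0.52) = 8.52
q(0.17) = 8.88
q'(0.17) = 0.73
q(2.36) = 95.84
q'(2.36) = 97.88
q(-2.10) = 7.03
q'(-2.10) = 21.52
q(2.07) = 70.33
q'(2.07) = 78.40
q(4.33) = 456.31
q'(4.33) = 283.61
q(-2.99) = -29.36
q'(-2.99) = 63.42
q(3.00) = 174.00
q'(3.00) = 148.00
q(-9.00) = -2322.00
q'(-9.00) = 844.00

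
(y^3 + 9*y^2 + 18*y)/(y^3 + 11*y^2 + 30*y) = (y + 3)/(y + 5)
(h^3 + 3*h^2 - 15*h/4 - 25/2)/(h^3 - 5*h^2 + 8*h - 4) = (h^2 + 5*h + 25/4)/(h^2 - 3*h + 2)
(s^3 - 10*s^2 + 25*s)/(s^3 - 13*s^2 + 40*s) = (s - 5)/(s - 8)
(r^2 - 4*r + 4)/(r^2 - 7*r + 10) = (r - 2)/(r - 5)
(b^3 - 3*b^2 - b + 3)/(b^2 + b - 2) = (b^2 - 2*b - 3)/(b + 2)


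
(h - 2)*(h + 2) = h^2 - 4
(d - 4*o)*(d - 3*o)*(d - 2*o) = d^3 - 9*d^2*o + 26*d*o^2 - 24*o^3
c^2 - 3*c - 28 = (c - 7)*(c + 4)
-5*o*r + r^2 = r*(-5*o + r)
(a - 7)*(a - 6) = a^2 - 13*a + 42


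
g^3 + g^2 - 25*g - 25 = (g - 5)*(g + 1)*(g + 5)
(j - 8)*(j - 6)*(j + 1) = j^3 - 13*j^2 + 34*j + 48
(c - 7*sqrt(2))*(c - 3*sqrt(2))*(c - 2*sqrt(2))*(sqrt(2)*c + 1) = sqrt(2)*c^4 - 23*c^3 + 70*sqrt(2)*c^2 - 86*c - 84*sqrt(2)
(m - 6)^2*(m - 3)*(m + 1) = m^4 - 14*m^3 + 57*m^2 - 36*m - 108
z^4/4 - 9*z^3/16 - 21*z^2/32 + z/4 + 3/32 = (z/4 + 1/4)*(z - 3)*(z - 1/2)*(z + 1/4)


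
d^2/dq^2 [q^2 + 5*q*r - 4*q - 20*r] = 2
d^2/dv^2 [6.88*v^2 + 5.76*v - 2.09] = 13.7600000000000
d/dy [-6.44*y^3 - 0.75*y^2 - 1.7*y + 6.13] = -19.32*y^2 - 1.5*y - 1.7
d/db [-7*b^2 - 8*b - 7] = -14*b - 8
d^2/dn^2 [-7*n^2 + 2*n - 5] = -14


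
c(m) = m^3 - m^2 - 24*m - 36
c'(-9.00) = 237.00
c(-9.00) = -630.00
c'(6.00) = 72.00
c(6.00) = 0.00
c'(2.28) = -12.96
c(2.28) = -84.07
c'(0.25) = -24.31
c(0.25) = -42.05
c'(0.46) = -24.29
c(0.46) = -47.15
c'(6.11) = 75.78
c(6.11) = 8.13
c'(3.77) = 11.10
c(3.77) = -87.11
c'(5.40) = 52.68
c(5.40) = -37.30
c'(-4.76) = 53.49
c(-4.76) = -52.27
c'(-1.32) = -16.13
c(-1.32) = -8.36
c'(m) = 3*m^2 - 2*m - 24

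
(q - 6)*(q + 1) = q^2 - 5*q - 6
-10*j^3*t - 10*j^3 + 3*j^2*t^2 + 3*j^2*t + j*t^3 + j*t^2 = (-2*j + t)*(5*j + t)*(j*t + j)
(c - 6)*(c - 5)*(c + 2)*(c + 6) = c^4 - 3*c^3 - 46*c^2 + 108*c + 360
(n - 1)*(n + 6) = n^2 + 5*n - 6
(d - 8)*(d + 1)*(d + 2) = d^3 - 5*d^2 - 22*d - 16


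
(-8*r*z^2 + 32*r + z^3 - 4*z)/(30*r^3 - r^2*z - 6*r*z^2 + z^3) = (-8*r*z^2 + 32*r + z^3 - 4*z)/(30*r^3 - r^2*z - 6*r*z^2 + z^3)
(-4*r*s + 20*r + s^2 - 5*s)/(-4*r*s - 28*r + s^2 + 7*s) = (s - 5)/(s + 7)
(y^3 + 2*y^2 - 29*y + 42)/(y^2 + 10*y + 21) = (y^2 - 5*y + 6)/(y + 3)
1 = 1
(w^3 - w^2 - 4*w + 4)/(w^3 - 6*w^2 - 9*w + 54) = (w^3 - w^2 - 4*w + 4)/(w^3 - 6*w^2 - 9*w + 54)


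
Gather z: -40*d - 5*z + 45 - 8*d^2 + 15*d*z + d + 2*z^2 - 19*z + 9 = -8*d^2 - 39*d + 2*z^2 + z*(15*d - 24) + 54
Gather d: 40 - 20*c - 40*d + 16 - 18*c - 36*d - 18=-38*c - 76*d + 38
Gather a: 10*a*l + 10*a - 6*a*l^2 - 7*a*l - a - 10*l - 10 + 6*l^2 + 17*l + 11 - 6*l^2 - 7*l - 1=a*(-6*l^2 + 3*l + 9)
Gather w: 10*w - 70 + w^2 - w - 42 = w^2 + 9*w - 112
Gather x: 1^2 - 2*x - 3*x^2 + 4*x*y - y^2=-3*x^2 + x*(4*y - 2) - y^2 + 1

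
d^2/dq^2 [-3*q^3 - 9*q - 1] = -18*q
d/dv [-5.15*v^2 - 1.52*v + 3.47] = -10.3*v - 1.52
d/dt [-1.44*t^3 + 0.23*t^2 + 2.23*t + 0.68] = -4.32*t^2 + 0.46*t + 2.23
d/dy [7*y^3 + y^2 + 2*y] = 21*y^2 + 2*y + 2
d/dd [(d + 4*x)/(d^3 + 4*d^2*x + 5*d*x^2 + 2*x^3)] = 2*(-d^2 - 7*d*x - 9*x^2)/(d^5 + 7*d^4*x + 19*d^3*x^2 + 25*d^2*x^3 + 16*d*x^4 + 4*x^5)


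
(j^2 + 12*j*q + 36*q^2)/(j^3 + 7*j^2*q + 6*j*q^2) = (j + 6*q)/(j*(j + q))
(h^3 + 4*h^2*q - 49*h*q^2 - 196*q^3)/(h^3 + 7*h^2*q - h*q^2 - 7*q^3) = (-h^2 + 3*h*q + 28*q^2)/(-h^2 + q^2)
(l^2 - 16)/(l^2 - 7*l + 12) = (l + 4)/(l - 3)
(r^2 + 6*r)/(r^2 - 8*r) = (r + 6)/(r - 8)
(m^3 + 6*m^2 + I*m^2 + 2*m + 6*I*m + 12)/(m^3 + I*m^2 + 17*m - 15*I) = (m^2 + 2*m*(3 + I) + 12*I)/(m^2 + 2*I*m + 15)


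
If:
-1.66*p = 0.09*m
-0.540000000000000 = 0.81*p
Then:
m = 12.30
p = -0.67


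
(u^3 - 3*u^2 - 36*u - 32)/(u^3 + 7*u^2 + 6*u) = (u^2 - 4*u - 32)/(u*(u + 6))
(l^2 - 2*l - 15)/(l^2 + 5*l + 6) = (l - 5)/(l + 2)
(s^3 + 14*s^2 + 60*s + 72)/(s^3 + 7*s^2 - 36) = (s^2 + 8*s + 12)/(s^2 + s - 6)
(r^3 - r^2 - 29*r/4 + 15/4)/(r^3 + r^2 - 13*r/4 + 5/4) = (r - 3)/(r - 1)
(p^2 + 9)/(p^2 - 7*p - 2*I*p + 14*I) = (p^2 + 9)/(p^2 - 7*p - 2*I*p + 14*I)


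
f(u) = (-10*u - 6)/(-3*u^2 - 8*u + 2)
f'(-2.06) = -3.67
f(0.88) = 2.01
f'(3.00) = -0.19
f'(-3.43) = -8.68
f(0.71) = 2.52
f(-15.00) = -0.26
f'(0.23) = -46075147.93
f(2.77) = 0.78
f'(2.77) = -0.21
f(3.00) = 0.73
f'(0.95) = -1.87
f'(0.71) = -4.03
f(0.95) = 1.87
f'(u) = (-10*u - 6)*(6*u + 8)/(-3*u^2 - 8*u + 2)^2 - 10/(-3*u^2 - 8*u + 2)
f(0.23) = -6384.62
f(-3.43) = -4.83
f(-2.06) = 2.54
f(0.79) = 2.24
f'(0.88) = -2.27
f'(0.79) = -3.00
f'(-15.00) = -0.02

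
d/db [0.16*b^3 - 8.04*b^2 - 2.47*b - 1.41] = 0.48*b^2 - 16.08*b - 2.47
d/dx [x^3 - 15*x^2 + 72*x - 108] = 3*x^2 - 30*x + 72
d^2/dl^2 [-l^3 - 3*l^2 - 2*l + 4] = -6*l - 6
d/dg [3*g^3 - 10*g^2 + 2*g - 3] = 9*g^2 - 20*g + 2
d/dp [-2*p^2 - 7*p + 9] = -4*p - 7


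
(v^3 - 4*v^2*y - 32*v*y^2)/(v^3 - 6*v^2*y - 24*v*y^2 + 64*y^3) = v/(v - 2*y)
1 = 1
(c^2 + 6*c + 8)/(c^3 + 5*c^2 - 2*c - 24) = (c + 2)/(c^2 + c - 6)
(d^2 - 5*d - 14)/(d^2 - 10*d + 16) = (d^2 - 5*d - 14)/(d^2 - 10*d + 16)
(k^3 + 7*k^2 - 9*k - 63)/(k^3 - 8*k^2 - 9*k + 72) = (k + 7)/(k - 8)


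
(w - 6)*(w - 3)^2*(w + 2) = w^4 - 10*w^3 + 21*w^2 + 36*w - 108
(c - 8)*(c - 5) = c^2 - 13*c + 40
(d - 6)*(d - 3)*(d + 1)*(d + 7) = d^4 - d^3 - 47*d^2 + 81*d + 126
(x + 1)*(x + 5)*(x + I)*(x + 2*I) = x^4 + 6*x^3 + 3*I*x^3 + 3*x^2 + 18*I*x^2 - 12*x + 15*I*x - 10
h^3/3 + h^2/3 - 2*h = h*(h/3 + 1)*(h - 2)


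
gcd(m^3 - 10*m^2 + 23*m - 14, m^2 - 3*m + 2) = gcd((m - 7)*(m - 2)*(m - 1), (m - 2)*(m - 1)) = m^2 - 3*m + 2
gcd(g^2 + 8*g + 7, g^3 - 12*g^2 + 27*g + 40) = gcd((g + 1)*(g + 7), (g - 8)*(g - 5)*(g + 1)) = g + 1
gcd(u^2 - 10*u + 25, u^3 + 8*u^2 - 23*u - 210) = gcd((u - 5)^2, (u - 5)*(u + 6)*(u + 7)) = u - 5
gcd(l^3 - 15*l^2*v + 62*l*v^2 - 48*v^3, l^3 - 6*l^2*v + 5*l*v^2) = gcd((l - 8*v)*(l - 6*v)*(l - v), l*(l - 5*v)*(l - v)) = -l + v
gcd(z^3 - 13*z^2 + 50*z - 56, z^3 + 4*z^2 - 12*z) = z - 2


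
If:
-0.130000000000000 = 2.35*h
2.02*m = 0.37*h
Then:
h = -0.06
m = -0.01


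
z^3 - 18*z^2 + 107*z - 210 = (z - 7)*(z - 6)*(z - 5)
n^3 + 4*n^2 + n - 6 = (n - 1)*(n + 2)*(n + 3)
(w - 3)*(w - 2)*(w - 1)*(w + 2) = w^4 - 4*w^3 - w^2 + 16*w - 12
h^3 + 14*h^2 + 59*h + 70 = (h + 2)*(h + 5)*(h + 7)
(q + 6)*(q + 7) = q^2 + 13*q + 42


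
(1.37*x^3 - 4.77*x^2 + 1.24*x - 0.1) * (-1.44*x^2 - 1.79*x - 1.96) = -1.9728*x^5 + 4.4165*x^4 + 4.0675*x^3 + 7.2736*x^2 - 2.2514*x + 0.196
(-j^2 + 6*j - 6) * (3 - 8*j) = 8*j^3 - 51*j^2 + 66*j - 18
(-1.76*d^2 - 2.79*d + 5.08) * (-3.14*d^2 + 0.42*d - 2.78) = 5.5264*d^4 + 8.0214*d^3 - 12.2302*d^2 + 9.8898*d - 14.1224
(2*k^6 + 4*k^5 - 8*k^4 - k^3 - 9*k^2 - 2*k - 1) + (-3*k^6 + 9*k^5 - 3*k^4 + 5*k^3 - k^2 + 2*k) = -k^6 + 13*k^5 - 11*k^4 + 4*k^3 - 10*k^2 - 1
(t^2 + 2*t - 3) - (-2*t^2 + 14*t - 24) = 3*t^2 - 12*t + 21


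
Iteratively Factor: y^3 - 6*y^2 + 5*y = (y - 1)*(y^2 - 5*y) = (y - 5)*(y - 1)*(y)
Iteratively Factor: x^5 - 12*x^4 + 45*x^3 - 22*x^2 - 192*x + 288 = (x - 4)*(x^4 - 8*x^3 + 13*x^2 + 30*x - 72) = (x - 4)*(x - 3)*(x^3 - 5*x^2 - 2*x + 24) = (x - 4)*(x - 3)*(x + 2)*(x^2 - 7*x + 12) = (x - 4)*(x - 3)^2*(x + 2)*(x - 4)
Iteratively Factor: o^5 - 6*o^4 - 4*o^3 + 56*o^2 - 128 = (o + 2)*(o^4 - 8*o^3 + 12*o^2 + 32*o - 64) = (o - 2)*(o + 2)*(o^3 - 6*o^2 + 32) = (o - 2)*(o + 2)^2*(o^2 - 8*o + 16) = (o - 4)*(o - 2)*(o + 2)^2*(o - 4)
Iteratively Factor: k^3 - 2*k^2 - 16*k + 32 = (k + 4)*(k^2 - 6*k + 8) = (k - 2)*(k + 4)*(k - 4)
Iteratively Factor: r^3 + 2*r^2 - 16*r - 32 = (r - 4)*(r^2 + 6*r + 8) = (r - 4)*(r + 2)*(r + 4)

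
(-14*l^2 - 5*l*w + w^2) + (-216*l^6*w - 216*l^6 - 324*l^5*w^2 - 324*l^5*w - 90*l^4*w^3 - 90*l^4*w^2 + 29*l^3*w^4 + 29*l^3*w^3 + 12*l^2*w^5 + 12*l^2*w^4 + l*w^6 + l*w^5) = -216*l^6*w - 216*l^6 - 324*l^5*w^2 - 324*l^5*w - 90*l^4*w^3 - 90*l^4*w^2 + 29*l^3*w^4 + 29*l^3*w^3 + 12*l^2*w^5 + 12*l^2*w^4 - 14*l^2 + l*w^6 + l*w^5 - 5*l*w + w^2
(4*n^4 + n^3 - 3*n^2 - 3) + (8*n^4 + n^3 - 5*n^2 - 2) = 12*n^4 + 2*n^3 - 8*n^2 - 5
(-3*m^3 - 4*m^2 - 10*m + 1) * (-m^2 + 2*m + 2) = 3*m^5 - 2*m^4 - 4*m^3 - 29*m^2 - 18*m + 2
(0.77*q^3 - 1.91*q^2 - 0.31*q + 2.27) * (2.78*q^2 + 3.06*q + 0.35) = 2.1406*q^5 - 2.9536*q^4 - 6.4369*q^3 + 4.6935*q^2 + 6.8377*q + 0.7945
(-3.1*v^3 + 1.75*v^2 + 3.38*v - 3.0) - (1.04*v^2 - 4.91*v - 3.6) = -3.1*v^3 + 0.71*v^2 + 8.29*v + 0.6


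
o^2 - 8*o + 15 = (o - 5)*(o - 3)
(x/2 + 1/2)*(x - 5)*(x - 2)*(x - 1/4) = x^4/2 - 25*x^3/8 + 9*x^2/4 + 37*x/8 - 5/4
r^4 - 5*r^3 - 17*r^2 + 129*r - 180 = (r - 4)*(r - 3)^2*(r + 5)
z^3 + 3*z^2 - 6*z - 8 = (z - 2)*(z + 1)*(z + 4)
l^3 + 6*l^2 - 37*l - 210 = (l - 6)*(l + 5)*(l + 7)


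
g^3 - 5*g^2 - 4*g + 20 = (g - 5)*(g - 2)*(g + 2)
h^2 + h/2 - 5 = (h - 2)*(h + 5/2)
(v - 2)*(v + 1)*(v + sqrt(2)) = v^3 - v^2 + sqrt(2)*v^2 - 2*v - sqrt(2)*v - 2*sqrt(2)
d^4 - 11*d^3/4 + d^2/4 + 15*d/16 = d*(d - 5/2)*(d - 3/4)*(d + 1/2)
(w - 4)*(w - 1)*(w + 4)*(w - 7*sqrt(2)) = w^4 - 7*sqrt(2)*w^3 - w^3 - 16*w^2 + 7*sqrt(2)*w^2 + 16*w + 112*sqrt(2)*w - 112*sqrt(2)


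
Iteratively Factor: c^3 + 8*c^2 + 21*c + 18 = (c + 3)*(c^2 + 5*c + 6) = (c + 2)*(c + 3)*(c + 3)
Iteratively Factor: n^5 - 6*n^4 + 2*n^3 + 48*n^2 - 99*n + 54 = (n - 2)*(n^4 - 4*n^3 - 6*n^2 + 36*n - 27) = (n - 2)*(n + 3)*(n^3 - 7*n^2 + 15*n - 9) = (n - 3)*(n - 2)*(n + 3)*(n^2 - 4*n + 3) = (n - 3)^2*(n - 2)*(n + 3)*(n - 1)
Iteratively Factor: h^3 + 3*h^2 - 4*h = (h - 1)*(h^2 + 4*h) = (h - 1)*(h + 4)*(h)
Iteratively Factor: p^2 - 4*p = (p - 4)*(p)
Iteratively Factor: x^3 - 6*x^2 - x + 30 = (x - 3)*(x^2 - 3*x - 10) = (x - 5)*(x - 3)*(x + 2)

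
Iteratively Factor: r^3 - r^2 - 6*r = (r + 2)*(r^2 - 3*r) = r*(r + 2)*(r - 3)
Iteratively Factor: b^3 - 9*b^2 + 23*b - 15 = (b - 5)*(b^2 - 4*b + 3) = (b - 5)*(b - 1)*(b - 3)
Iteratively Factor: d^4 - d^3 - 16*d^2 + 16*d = (d - 4)*(d^3 + 3*d^2 - 4*d) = (d - 4)*(d + 4)*(d^2 - d) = (d - 4)*(d - 1)*(d + 4)*(d)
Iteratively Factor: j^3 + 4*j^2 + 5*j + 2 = (j + 1)*(j^2 + 3*j + 2) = (j + 1)^2*(j + 2)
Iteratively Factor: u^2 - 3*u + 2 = (u - 2)*(u - 1)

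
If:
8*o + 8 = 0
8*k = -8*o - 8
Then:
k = 0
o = -1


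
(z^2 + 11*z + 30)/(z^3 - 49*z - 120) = (z + 6)/(z^2 - 5*z - 24)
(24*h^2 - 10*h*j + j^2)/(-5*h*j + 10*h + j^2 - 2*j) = (-24*h^2 + 10*h*j - j^2)/(5*h*j - 10*h - j^2 + 2*j)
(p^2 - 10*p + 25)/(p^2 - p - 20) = (p - 5)/(p + 4)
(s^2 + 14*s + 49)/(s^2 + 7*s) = (s + 7)/s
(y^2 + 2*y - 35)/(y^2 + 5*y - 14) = (y - 5)/(y - 2)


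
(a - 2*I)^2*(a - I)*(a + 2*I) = a^4 - 3*I*a^3 + 2*a^2 - 12*I*a - 8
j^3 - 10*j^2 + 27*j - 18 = (j - 6)*(j - 3)*(j - 1)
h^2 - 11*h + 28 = (h - 7)*(h - 4)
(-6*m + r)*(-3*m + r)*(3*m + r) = 54*m^3 - 9*m^2*r - 6*m*r^2 + r^3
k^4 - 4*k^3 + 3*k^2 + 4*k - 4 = (k - 2)^2*(k - 1)*(k + 1)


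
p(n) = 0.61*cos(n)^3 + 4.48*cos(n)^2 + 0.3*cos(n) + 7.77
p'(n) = -1.83*sin(n)*cos(n)^2 - 8.96*sin(n)*cos(n) - 0.3*sin(n)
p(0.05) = 13.15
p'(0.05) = -0.55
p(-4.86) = 7.91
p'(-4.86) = -1.64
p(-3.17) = 11.34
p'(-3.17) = 0.19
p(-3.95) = 9.50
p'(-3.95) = 3.63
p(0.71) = 10.84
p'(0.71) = -5.31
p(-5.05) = 8.38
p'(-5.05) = -3.27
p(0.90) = 9.83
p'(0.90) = -5.15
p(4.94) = 8.07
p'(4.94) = 2.35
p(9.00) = 10.75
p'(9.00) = 2.61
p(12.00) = 11.58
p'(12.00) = 4.92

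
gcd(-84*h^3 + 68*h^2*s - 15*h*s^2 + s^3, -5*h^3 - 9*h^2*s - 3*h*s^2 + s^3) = 1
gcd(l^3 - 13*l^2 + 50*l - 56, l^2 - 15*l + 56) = l - 7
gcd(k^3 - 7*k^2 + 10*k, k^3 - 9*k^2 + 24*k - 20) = k^2 - 7*k + 10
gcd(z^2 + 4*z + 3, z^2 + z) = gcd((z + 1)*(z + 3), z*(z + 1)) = z + 1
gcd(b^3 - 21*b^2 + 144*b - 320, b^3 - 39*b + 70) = b - 5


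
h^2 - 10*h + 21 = (h - 7)*(h - 3)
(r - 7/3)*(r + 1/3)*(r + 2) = r^3 - 43*r/9 - 14/9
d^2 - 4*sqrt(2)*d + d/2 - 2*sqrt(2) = (d + 1/2)*(d - 4*sqrt(2))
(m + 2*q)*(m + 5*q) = m^2 + 7*m*q + 10*q^2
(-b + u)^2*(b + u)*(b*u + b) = b^4*u + b^4 - b^3*u^2 - b^3*u - b^2*u^3 - b^2*u^2 + b*u^4 + b*u^3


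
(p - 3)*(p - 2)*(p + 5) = p^3 - 19*p + 30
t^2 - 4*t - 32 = (t - 8)*(t + 4)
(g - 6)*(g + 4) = g^2 - 2*g - 24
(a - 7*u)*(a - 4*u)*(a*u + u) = a^3*u - 11*a^2*u^2 + a^2*u + 28*a*u^3 - 11*a*u^2 + 28*u^3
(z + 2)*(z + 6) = z^2 + 8*z + 12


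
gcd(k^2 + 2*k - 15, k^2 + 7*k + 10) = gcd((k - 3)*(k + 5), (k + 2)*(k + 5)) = k + 5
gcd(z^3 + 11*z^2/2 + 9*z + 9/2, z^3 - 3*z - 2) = z + 1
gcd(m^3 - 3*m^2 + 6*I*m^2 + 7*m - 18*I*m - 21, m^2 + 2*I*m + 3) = m - I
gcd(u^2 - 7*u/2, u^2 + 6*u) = u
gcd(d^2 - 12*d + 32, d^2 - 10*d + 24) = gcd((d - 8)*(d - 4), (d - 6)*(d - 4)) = d - 4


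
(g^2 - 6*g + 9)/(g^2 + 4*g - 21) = (g - 3)/(g + 7)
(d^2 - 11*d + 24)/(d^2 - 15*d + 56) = (d - 3)/(d - 7)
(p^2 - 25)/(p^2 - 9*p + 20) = (p + 5)/(p - 4)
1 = 1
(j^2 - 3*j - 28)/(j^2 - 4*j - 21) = (j + 4)/(j + 3)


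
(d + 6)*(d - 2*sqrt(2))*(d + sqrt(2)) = d^3 - sqrt(2)*d^2 + 6*d^2 - 6*sqrt(2)*d - 4*d - 24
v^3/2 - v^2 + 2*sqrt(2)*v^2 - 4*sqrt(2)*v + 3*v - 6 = (v/2 + sqrt(2)/2)*(v - 2)*(v + 3*sqrt(2))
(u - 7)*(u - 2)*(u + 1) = u^3 - 8*u^2 + 5*u + 14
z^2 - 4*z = z*(z - 4)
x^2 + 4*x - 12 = (x - 2)*(x + 6)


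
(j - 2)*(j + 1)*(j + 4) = j^3 + 3*j^2 - 6*j - 8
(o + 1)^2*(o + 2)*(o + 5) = o^4 + 9*o^3 + 25*o^2 + 27*o + 10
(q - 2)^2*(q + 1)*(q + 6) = q^4 + 3*q^3 - 18*q^2 + 4*q + 24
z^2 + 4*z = z*(z + 4)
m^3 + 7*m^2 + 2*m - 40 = (m - 2)*(m + 4)*(m + 5)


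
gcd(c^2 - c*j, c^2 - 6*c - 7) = 1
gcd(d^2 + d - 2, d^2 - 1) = d - 1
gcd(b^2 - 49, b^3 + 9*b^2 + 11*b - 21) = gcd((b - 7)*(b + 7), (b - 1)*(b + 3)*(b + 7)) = b + 7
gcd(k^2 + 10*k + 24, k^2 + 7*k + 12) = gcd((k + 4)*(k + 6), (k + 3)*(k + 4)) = k + 4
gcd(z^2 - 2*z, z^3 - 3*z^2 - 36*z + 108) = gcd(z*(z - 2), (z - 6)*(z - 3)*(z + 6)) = 1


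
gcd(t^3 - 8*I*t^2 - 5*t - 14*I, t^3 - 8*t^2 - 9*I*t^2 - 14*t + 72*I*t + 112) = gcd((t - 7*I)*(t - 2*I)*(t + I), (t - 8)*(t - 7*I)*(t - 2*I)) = t^2 - 9*I*t - 14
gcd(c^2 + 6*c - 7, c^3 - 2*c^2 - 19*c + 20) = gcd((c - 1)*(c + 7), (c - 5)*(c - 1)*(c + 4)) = c - 1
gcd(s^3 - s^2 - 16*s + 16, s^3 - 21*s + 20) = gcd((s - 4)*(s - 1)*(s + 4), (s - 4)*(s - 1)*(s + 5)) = s^2 - 5*s + 4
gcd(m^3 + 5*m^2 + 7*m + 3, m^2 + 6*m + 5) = m + 1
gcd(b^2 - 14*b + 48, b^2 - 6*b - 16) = b - 8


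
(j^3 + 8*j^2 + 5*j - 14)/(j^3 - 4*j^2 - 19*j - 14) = (j^2 + 6*j - 7)/(j^2 - 6*j - 7)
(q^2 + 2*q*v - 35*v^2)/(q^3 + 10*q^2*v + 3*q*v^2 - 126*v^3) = (q - 5*v)/(q^2 + 3*q*v - 18*v^2)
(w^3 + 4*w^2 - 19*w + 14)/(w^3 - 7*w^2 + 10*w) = (w^2 + 6*w - 7)/(w*(w - 5))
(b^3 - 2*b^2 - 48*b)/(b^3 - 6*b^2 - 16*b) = (b + 6)/(b + 2)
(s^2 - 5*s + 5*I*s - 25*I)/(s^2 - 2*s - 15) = (s + 5*I)/(s + 3)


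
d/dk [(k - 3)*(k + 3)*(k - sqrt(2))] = 3*k^2 - 2*sqrt(2)*k - 9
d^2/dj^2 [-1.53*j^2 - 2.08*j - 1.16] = -3.06000000000000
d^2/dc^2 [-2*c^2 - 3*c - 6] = -4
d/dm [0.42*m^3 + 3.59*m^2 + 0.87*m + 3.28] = 1.26*m^2 + 7.18*m + 0.87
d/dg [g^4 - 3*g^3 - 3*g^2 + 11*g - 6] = 4*g^3 - 9*g^2 - 6*g + 11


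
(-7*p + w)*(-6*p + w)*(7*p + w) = 294*p^3 - 49*p^2*w - 6*p*w^2 + w^3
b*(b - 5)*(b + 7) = b^3 + 2*b^2 - 35*b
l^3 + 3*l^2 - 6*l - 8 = (l - 2)*(l + 1)*(l + 4)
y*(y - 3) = y^2 - 3*y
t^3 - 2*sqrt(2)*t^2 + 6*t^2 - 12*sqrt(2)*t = t*(t + 6)*(t - 2*sqrt(2))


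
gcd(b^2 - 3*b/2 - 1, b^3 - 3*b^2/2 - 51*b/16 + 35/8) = b - 2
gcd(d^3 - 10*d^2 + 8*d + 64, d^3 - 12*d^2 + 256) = d - 8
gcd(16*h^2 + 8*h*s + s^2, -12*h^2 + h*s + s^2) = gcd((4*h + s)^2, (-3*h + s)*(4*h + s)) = 4*h + s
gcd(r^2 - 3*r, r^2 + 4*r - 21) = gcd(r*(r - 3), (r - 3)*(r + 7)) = r - 3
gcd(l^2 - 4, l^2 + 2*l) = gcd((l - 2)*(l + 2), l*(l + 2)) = l + 2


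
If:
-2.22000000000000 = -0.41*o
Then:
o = 5.41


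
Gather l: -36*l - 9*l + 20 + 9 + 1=30 - 45*l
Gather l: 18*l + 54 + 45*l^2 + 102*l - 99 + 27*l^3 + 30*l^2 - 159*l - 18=27*l^3 + 75*l^2 - 39*l - 63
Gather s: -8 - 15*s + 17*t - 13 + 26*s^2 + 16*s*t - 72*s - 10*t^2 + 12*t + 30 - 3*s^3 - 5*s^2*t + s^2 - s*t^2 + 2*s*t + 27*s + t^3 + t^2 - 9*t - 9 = -3*s^3 + s^2*(27 - 5*t) + s*(-t^2 + 18*t - 60) + t^3 - 9*t^2 + 20*t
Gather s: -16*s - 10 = -16*s - 10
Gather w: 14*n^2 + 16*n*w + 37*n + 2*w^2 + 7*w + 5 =14*n^2 + 37*n + 2*w^2 + w*(16*n + 7) + 5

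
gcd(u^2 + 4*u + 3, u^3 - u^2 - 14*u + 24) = 1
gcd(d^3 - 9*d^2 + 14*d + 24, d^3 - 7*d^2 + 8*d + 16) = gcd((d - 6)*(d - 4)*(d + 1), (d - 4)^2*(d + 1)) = d^2 - 3*d - 4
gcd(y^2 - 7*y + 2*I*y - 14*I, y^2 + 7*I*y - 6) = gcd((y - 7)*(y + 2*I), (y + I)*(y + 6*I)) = 1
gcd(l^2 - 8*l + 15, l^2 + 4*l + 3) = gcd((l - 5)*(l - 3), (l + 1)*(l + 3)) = 1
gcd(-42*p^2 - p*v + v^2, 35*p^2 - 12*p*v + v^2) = 7*p - v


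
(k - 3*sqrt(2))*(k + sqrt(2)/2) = k^2 - 5*sqrt(2)*k/2 - 3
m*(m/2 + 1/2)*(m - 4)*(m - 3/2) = m^4/2 - 9*m^3/4 + m^2/4 + 3*m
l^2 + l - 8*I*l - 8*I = (l + 1)*(l - 8*I)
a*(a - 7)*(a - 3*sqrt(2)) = a^3 - 7*a^2 - 3*sqrt(2)*a^2 + 21*sqrt(2)*a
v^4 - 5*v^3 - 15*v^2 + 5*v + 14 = (v - 7)*(v - 1)*(v + 1)*(v + 2)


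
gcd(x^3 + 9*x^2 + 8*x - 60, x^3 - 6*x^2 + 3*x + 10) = x - 2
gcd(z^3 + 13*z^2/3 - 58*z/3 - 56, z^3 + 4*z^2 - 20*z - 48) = z^2 + 2*z - 24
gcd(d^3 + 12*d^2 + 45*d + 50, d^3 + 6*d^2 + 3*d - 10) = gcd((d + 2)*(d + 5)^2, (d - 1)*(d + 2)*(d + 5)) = d^2 + 7*d + 10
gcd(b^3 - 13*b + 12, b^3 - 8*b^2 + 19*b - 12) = b^2 - 4*b + 3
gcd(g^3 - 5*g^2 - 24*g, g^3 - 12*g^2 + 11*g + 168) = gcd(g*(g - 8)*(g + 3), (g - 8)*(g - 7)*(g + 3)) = g^2 - 5*g - 24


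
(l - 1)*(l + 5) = l^2 + 4*l - 5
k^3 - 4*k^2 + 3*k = k*(k - 3)*(k - 1)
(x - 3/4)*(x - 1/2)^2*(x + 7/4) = x^4 - 33*x^2/16 + 25*x/16 - 21/64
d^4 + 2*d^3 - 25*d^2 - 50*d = d*(d - 5)*(d + 2)*(d + 5)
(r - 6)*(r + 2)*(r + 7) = r^3 + 3*r^2 - 40*r - 84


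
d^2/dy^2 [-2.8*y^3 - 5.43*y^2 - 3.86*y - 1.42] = -16.8*y - 10.86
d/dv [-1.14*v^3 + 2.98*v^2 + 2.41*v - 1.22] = -3.42*v^2 + 5.96*v + 2.41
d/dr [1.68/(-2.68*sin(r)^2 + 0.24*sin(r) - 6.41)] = (9.0048*sin(r) - 0.4032)*cos(r)/(2.68*sin(r)^2 - 0.24*sin(r) + 6.41)^2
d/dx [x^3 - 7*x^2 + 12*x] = 3*x^2 - 14*x + 12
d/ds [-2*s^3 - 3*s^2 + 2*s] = -6*s^2 - 6*s + 2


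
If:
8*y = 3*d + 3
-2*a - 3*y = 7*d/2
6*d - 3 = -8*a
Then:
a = 33/40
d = -3/5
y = 3/20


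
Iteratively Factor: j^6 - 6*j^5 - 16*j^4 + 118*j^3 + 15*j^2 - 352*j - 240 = (j - 5)*(j^5 - j^4 - 21*j^3 + 13*j^2 + 80*j + 48) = (j - 5)*(j - 3)*(j^4 + 2*j^3 - 15*j^2 - 32*j - 16) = (j - 5)*(j - 4)*(j - 3)*(j^3 + 6*j^2 + 9*j + 4) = (j - 5)*(j - 4)*(j - 3)*(j + 1)*(j^2 + 5*j + 4) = (j - 5)*(j - 4)*(j - 3)*(j + 1)^2*(j + 4)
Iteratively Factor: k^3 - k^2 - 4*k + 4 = (k - 1)*(k^2 - 4) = (k - 1)*(k + 2)*(k - 2)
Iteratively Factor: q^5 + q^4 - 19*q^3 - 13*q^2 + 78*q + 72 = (q + 2)*(q^4 - q^3 - 17*q^2 + 21*q + 36) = (q + 1)*(q + 2)*(q^3 - 2*q^2 - 15*q + 36) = (q + 1)*(q + 2)*(q + 4)*(q^2 - 6*q + 9) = (q - 3)*(q + 1)*(q + 2)*(q + 4)*(q - 3)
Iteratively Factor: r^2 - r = (r)*(r - 1)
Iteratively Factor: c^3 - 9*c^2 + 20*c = (c)*(c^2 - 9*c + 20) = c*(c - 5)*(c - 4)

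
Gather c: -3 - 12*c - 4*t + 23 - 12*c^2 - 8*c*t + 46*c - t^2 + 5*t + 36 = -12*c^2 + c*(34 - 8*t) - t^2 + t + 56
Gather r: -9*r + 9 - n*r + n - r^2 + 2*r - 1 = n - r^2 + r*(-n - 7) + 8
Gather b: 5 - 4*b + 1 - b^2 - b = -b^2 - 5*b + 6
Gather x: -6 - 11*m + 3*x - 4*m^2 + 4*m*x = -4*m^2 - 11*m + x*(4*m + 3) - 6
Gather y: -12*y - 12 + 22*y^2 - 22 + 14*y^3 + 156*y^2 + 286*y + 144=14*y^3 + 178*y^2 + 274*y + 110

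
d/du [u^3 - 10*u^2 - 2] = u*(3*u - 20)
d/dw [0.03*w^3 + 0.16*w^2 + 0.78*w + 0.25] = 0.09*w^2 + 0.32*w + 0.78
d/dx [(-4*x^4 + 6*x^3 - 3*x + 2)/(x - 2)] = 4*(-3*x^4 + 11*x^3 - 9*x^2 + 1)/(x^2 - 4*x + 4)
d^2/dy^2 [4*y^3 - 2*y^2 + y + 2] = 24*y - 4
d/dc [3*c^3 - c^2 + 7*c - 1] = 9*c^2 - 2*c + 7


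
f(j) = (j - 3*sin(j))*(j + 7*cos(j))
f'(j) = (1 - 7*sin(j))*(j - 3*sin(j)) + (1 - 3*cos(j))*(j + 7*cos(j)) = -(j - 3*sin(j))*(7*sin(j) - 1) - (j + 7*cos(j))*(3*cos(j) - 1)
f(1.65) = -1.47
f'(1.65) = 9.37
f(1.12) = -6.59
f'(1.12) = 7.10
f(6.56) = 76.31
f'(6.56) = -30.31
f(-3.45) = 44.13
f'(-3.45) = -34.14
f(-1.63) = -2.79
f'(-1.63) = 8.49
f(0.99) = -7.33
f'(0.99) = 4.24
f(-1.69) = -3.25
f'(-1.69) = 6.82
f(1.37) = -4.34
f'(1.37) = 10.31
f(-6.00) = -4.93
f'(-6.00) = 5.18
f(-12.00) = 82.92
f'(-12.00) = 46.84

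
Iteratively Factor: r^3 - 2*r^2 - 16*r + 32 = (r - 4)*(r^2 + 2*r - 8) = (r - 4)*(r - 2)*(r + 4)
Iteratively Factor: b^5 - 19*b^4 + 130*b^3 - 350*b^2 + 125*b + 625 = (b - 5)*(b^4 - 14*b^3 + 60*b^2 - 50*b - 125) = (b - 5)*(b + 1)*(b^3 - 15*b^2 + 75*b - 125) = (b - 5)^2*(b + 1)*(b^2 - 10*b + 25) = (b - 5)^3*(b + 1)*(b - 5)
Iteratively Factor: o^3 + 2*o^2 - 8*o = (o + 4)*(o^2 - 2*o) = o*(o + 4)*(o - 2)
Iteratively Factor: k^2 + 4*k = (k)*(k + 4)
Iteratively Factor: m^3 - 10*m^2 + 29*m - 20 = (m - 5)*(m^2 - 5*m + 4) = (m - 5)*(m - 4)*(m - 1)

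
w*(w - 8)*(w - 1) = w^3 - 9*w^2 + 8*w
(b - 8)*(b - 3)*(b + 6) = b^3 - 5*b^2 - 42*b + 144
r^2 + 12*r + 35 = (r + 5)*(r + 7)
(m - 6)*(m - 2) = m^2 - 8*m + 12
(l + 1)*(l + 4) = l^2 + 5*l + 4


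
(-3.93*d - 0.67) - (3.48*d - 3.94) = 3.27 - 7.41*d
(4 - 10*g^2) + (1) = 5 - 10*g^2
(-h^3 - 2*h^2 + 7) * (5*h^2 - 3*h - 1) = -5*h^5 - 7*h^4 + 7*h^3 + 37*h^2 - 21*h - 7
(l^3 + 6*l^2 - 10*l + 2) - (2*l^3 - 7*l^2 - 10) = -l^3 + 13*l^2 - 10*l + 12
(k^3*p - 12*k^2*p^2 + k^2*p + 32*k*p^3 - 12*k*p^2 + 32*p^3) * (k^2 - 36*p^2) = k^5*p - 12*k^4*p^2 + k^4*p - 4*k^3*p^3 - 12*k^3*p^2 + 432*k^2*p^4 - 4*k^2*p^3 - 1152*k*p^5 + 432*k*p^4 - 1152*p^5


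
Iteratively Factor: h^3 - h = (h)*(h^2 - 1) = h*(h + 1)*(h - 1)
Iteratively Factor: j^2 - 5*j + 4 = (j - 1)*(j - 4)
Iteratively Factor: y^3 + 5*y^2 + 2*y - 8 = (y + 2)*(y^2 + 3*y - 4) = (y + 2)*(y + 4)*(y - 1)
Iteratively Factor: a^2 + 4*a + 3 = (a + 1)*(a + 3)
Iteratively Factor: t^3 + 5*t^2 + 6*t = (t)*(t^2 + 5*t + 6) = t*(t + 3)*(t + 2)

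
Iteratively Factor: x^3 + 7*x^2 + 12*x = (x + 4)*(x^2 + 3*x) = (x + 3)*(x + 4)*(x)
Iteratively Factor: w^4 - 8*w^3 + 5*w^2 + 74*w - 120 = (w - 2)*(w^3 - 6*w^2 - 7*w + 60) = (w - 5)*(w - 2)*(w^2 - w - 12) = (w - 5)*(w - 4)*(w - 2)*(w + 3)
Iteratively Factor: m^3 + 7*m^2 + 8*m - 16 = (m - 1)*(m^2 + 8*m + 16) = (m - 1)*(m + 4)*(m + 4)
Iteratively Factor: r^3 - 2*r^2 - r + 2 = (r + 1)*(r^2 - 3*r + 2) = (r - 1)*(r + 1)*(r - 2)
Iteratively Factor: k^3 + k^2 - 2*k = (k + 2)*(k^2 - k) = (k - 1)*(k + 2)*(k)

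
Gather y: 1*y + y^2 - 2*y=y^2 - y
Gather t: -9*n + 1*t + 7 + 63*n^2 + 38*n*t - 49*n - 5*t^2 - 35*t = 63*n^2 - 58*n - 5*t^2 + t*(38*n - 34) + 7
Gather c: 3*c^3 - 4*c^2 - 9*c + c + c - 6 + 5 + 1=3*c^3 - 4*c^2 - 7*c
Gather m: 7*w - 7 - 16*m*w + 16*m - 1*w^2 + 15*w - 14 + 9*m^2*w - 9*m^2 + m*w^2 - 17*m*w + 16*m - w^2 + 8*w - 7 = m^2*(9*w - 9) + m*(w^2 - 33*w + 32) - 2*w^2 + 30*w - 28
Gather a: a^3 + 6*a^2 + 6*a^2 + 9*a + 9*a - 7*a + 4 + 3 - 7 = a^3 + 12*a^2 + 11*a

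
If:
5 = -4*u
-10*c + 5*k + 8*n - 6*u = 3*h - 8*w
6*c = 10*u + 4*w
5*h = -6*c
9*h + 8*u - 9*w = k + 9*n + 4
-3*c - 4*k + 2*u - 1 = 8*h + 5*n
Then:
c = -23325/9908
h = 13995/4954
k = -39431/4954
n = 25365/9908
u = -5/4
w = -4025/9908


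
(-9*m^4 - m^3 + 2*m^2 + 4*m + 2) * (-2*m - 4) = 18*m^5 + 38*m^4 - 16*m^2 - 20*m - 8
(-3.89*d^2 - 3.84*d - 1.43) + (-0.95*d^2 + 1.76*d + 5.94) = -4.84*d^2 - 2.08*d + 4.51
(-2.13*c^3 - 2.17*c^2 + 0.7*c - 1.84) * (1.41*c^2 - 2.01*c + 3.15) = -3.0033*c^5 + 1.2216*c^4 - 1.3608*c^3 - 10.8369*c^2 + 5.9034*c - 5.796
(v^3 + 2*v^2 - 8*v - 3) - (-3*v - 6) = v^3 + 2*v^2 - 5*v + 3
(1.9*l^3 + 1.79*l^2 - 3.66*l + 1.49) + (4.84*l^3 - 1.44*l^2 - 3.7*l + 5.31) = 6.74*l^3 + 0.35*l^2 - 7.36*l + 6.8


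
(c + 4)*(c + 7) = c^2 + 11*c + 28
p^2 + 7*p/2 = p*(p + 7/2)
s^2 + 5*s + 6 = (s + 2)*(s + 3)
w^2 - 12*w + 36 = (w - 6)^2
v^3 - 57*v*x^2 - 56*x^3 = (v - 8*x)*(v + x)*(v + 7*x)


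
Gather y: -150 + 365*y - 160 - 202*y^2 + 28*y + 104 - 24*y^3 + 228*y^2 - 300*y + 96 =-24*y^3 + 26*y^2 + 93*y - 110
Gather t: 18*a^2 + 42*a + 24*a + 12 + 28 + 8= 18*a^2 + 66*a + 48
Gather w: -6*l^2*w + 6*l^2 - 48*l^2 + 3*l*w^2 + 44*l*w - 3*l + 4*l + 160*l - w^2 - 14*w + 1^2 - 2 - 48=-42*l^2 + 161*l + w^2*(3*l - 1) + w*(-6*l^2 + 44*l - 14) - 49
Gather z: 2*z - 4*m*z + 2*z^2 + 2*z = 2*z^2 + z*(4 - 4*m)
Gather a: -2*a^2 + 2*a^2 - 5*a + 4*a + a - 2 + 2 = 0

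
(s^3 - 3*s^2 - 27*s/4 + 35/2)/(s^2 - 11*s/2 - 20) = (s^2 - 11*s/2 + 7)/(s - 8)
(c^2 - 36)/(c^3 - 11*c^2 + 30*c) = (c + 6)/(c*(c - 5))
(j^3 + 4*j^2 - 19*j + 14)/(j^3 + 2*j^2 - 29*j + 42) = (j - 1)/(j - 3)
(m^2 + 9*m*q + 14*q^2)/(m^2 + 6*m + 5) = (m^2 + 9*m*q + 14*q^2)/(m^2 + 6*m + 5)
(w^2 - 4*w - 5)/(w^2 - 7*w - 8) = (w - 5)/(w - 8)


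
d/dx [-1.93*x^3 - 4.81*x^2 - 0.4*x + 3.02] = -5.79*x^2 - 9.62*x - 0.4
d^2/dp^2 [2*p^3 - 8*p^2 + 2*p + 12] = 12*p - 16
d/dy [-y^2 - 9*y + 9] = -2*y - 9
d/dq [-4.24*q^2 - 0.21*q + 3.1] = -8.48*q - 0.21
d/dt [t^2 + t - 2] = 2*t + 1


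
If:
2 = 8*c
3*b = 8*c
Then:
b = 2/3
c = 1/4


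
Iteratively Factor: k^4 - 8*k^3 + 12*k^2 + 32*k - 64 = (k - 4)*(k^3 - 4*k^2 - 4*k + 16) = (k - 4)*(k + 2)*(k^2 - 6*k + 8) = (k - 4)^2*(k + 2)*(k - 2)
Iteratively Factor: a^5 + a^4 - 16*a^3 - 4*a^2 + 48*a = (a)*(a^4 + a^3 - 16*a^2 - 4*a + 48) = a*(a - 3)*(a^3 + 4*a^2 - 4*a - 16) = a*(a - 3)*(a - 2)*(a^2 + 6*a + 8) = a*(a - 3)*(a - 2)*(a + 4)*(a + 2)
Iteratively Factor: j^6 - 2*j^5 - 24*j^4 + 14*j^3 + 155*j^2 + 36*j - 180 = (j - 3)*(j^5 + j^4 - 21*j^3 - 49*j^2 + 8*j + 60) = (j - 3)*(j + 2)*(j^4 - j^3 - 19*j^2 - 11*j + 30) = (j - 5)*(j - 3)*(j + 2)*(j^3 + 4*j^2 + j - 6) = (j - 5)*(j - 3)*(j + 2)*(j + 3)*(j^2 + j - 2) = (j - 5)*(j - 3)*(j + 2)^2*(j + 3)*(j - 1)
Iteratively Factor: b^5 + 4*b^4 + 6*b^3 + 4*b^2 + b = (b + 1)*(b^4 + 3*b^3 + 3*b^2 + b) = (b + 1)^2*(b^3 + 2*b^2 + b) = b*(b + 1)^2*(b^2 + 2*b + 1) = b*(b + 1)^3*(b + 1)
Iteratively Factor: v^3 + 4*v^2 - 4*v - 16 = (v + 2)*(v^2 + 2*v - 8) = (v - 2)*(v + 2)*(v + 4)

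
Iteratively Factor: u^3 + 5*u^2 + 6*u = (u)*(u^2 + 5*u + 6) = u*(u + 3)*(u + 2)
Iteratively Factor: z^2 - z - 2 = (z - 2)*(z + 1)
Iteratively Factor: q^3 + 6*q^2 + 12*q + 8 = (q + 2)*(q^2 + 4*q + 4) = (q + 2)^2*(q + 2)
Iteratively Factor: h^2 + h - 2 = (h - 1)*(h + 2)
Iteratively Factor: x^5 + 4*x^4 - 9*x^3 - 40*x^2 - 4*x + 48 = (x + 2)*(x^4 + 2*x^3 - 13*x^2 - 14*x + 24) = (x - 3)*(x + 2)*(x^3 + 5*x^2 + 2*x - 8) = (x - 3)*(x + 2)^2*(x^2 + 3*x - 4) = (x - 3)*(x - 1)*(x + 2)^2*(x + 4)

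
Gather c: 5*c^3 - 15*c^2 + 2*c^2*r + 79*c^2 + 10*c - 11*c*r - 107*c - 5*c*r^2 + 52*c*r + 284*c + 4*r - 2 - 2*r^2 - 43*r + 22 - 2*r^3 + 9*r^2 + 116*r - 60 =5*c^3 + c^2*(2*r + 64) + c*(-5*r^2 + 41*r + 187) - 2*r^3 + 7*r^2 + 77*r - 40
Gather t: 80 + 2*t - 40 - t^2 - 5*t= -t^2 - 3*t + 40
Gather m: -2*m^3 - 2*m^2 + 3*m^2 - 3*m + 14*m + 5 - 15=-2*m^3 + m^2 + 11*m - 10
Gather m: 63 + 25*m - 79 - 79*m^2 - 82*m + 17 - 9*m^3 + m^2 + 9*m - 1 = -9*m^3 - 78*m^2 - 48*m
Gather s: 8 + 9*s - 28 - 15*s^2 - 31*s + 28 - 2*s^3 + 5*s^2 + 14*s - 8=-2*s^3 - 10*s^2 - 8*s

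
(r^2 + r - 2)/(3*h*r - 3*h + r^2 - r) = (r + 2)/(3*h + r)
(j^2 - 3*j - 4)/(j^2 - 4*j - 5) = (j - 4)/(j - 5)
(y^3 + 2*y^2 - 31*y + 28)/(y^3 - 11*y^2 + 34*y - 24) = (y + 7)/(y - 6)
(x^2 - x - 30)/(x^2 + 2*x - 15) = (x - 6)/(x - 3)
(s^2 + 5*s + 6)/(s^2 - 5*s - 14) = (s + 3)/(s - 7)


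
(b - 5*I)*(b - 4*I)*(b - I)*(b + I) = b^4 - 9*I*b^3 - 19*b^2 - 9*I*b - 20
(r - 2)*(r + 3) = r^2 + r - 6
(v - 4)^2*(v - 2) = v^3 - 10*v^2 + 32*v - 32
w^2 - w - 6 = (w - 3)*(w + 2)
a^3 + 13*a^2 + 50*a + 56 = (a + 2)*(a + 4)*(a + 7)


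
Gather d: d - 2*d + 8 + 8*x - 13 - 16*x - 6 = -d - 8*x - 11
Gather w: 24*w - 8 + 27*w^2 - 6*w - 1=27*w^2 + 18*w - 9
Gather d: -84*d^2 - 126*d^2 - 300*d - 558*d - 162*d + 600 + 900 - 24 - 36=-210*d^2 - 1020*d + 1440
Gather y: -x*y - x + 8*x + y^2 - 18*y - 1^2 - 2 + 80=7*x + y^2 + y*(-x - 18) + 77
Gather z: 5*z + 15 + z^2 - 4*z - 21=z^2 + z - 6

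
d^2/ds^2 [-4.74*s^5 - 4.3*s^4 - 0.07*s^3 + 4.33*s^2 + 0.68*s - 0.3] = -94.8*s^3 - 51.6*s^2 - 0.42*s + 8.66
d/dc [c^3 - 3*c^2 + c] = 3*c^2 - 6*c + 1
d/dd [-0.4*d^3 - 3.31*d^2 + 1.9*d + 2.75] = -1.2*d^2 - 6.62*d + 1.9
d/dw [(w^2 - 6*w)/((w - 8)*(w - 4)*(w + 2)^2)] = 2*(-w^4 + 15*w^3 - 78*w^2 + 160*w - 192)/(w^7 - 18*w^6 + 76*w^5 + 200*w^4 - 1280*w^3 - 1408*w^2 + 6144*w + 8192)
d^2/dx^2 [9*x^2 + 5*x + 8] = 18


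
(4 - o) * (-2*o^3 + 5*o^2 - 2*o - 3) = 2*o^4 - 13*o^3 + 22*o^2 - 5*o - 12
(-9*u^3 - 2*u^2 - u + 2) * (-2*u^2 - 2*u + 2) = 18*u^5 + 22*u^4 - 12*u^3 - 6*u^2 - 6*u + 4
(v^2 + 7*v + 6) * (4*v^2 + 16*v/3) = 4*v^4 + 100*v^3/3 + 184*v^2/3 + 32*v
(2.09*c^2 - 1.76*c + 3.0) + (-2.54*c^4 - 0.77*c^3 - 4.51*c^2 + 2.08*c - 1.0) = -2.54*c^4 - 0.77*c^3 - 2.42*c^2 + 0.32*c + 2.0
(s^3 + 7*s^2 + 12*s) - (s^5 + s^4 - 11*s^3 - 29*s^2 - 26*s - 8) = -s^5 - s^4 + 12*s^3 + 36*s^2 + 38*s + 8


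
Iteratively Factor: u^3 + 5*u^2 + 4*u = (u + 1)*(u^2 + 4*u) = u*(u + 1)*(u + 4)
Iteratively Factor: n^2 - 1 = (n + 1)*(n - 1)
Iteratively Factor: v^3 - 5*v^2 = (v)*(v^2 - 5*v) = v*(v - 5)*(v)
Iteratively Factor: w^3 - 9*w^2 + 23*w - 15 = (w - 5)*(w^2 - 4*w + 3) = (w - 5)*(w - 3)*(w - 1)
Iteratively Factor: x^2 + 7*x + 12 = (x + 3)*(x + 4)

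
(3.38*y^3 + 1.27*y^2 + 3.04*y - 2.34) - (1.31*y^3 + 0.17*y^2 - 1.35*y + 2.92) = 2.07*y^3 + 1.1*y^2 + 4.39*y - 5.26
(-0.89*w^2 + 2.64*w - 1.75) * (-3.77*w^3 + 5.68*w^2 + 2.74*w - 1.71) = 3.3553*w^5 - 15.008*w^4 + 19.1541*w^3 - 1.1845*w^2 - 9.3094*w + 2.9925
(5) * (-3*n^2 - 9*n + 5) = -15*n^2 - 45*n + 25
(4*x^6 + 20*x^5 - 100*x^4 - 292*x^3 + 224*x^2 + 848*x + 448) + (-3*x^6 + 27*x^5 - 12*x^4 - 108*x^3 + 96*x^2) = x^6 + 47*x^5 - 112*x^4 - 400*x^3 + 320*x^2 + 848*x + 448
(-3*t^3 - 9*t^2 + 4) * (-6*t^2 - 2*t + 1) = 18*t^5 + 60*t^4 + 15*t^3 - 33*t^2 - 8*t + 4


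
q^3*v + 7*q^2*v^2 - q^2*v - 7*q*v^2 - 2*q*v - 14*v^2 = (q - 2)*(q + 7*v)*(q*v + v)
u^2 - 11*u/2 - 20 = (u - 8)*(u + 5/2)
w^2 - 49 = (w - 7)*(w + 7)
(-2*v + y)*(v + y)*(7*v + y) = -14*v^3 - 9*v^2*y + 6*v*y^2 + y^3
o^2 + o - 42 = (o - 6)*(o + 7)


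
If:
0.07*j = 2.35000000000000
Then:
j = 33.57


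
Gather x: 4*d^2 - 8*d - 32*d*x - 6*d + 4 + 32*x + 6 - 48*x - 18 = 4*d^2 - 14*d + x*(-32*d - 16) - 8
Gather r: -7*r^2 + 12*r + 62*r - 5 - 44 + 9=-7*r^2 + 74*r - 40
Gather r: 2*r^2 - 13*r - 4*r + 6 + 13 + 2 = 2*r^2 - 17*r + 21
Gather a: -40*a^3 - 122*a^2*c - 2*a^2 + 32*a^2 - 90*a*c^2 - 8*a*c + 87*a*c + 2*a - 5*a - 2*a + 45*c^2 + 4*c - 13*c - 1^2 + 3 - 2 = -40*a^3 + a^2*(30 - 122*c) + a*(-90*c^2 + 79*c - 5) + 45*c^2 - 9*c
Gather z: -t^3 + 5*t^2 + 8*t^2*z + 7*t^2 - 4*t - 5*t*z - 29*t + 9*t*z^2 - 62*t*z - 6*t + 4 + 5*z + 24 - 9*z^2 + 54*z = -t^3 + 12*t^2 - 39*t + z^2*(9*t - 9) + z*(8*t^2 - 67*t + 59) + 28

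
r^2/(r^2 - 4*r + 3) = r^2/(r^2 - 4*r + 3)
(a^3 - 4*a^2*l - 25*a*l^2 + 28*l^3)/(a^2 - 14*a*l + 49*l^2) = (a^2 + 3*a*l - 4*l^2)/(a - 7*l)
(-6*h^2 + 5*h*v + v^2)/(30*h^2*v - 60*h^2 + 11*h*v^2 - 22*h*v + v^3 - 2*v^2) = (-h + v)/(5*h*v - 10*h + v^2 - 2*v)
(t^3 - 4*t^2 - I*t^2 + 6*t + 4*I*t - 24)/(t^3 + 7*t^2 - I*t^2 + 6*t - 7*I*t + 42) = (t - 4)/(t + 7)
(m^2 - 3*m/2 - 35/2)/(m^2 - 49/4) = 2*(m - 5)/(2*m - 7)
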